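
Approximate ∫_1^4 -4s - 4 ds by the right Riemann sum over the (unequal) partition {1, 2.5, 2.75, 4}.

Subinterval widths: 1.5, 0.25, 1.25.
Right endpoints: 2.5, 2.75, 4.
f(2.5) = -14, f(2.75) = -15, f(4) = -20.
Sum = Σ Δs_i · f(s_i).
Sum = -49.75.

-49.75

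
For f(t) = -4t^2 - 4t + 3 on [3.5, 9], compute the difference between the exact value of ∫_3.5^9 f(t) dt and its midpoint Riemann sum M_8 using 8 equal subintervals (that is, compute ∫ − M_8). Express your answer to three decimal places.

-0.867

Exact integral: ∫_3.5^9 f(t) dt ≈ -1035.83333.
M_8 ≈ -1034.96680.
Error ≈ -1035.83333 − (-1034.96680) ≈ -0.867.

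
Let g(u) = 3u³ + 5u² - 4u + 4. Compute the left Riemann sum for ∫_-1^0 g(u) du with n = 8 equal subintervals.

7.29296875

Δu = (0 − (-1))/8 = 0.125.
Left endpoints: -1, -0.875, -0.75, -0.625, -0.5, -0.375, -0.25, -0.125.
g(-1) = 10, g(-0.875) = 4771/512, g(-0.75) = 8.546875, g(-0.625) = 3953/512, g(-0.5) = 6.875, g(-0.375) = 3095/512, g(-0.25) = 5.265625, g(-0.125) = 2341/512.
Sum = Δu · [g(-1) + g(-0.875) + g(-0.75) + ...].
Sum = 7.29296875.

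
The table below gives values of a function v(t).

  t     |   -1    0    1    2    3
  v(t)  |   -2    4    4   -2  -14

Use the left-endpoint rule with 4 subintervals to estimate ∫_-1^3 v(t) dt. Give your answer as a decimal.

4

Δt = 1.
Sum = 1·[(-2) + 4 + 4 + (-2)] = 4.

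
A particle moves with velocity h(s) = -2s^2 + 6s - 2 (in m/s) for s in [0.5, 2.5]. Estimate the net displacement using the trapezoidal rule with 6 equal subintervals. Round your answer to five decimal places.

3.59259

Δs = (2.5 − 0.5)/6 = 1/3.
h(0.5) = 0.5, h(5/6) = 29/18, h(7/6) = 41/18, h(1.5) = 2.5, h(11/6) = 41/18, h(13/6) = 29/18, h(2.5) = 0.5.
T_6 = (Δs/2)·[h(s_0) + 2h(s_1) + ... + 2h(s_{5}) + h(s_6)].
Sum ≈ 3.59259.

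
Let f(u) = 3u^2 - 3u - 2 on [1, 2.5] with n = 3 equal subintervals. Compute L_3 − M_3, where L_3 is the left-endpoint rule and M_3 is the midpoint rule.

-2.53125

L_3 = 1.125.
M_3 = 3.65625.
L_3 − M_3 = -2.53125.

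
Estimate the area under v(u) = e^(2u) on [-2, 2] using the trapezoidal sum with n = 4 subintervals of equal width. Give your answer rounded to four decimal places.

Δu = (2 − (-2))/4 = 1.
v(-2) ≈ 0.0183, v(-1) ≈ 0.1353, v(0) ≈ 1.0000, v(1) ≈ 7.3891, v(2) ≈ 54.5982.
T_4 = (Δu/2)·[v(u_0) + 2v(u_1) + 2v(u_2) + 2v(u_3) + v(u_4)].
Sum ≈ 35.8326.

35.8326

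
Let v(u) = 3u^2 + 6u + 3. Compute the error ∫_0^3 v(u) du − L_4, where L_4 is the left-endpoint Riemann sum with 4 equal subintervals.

16.03125

Exact integral: ∫_0^3 v(u) du = 63.
L_4 = 46.96875.
Error = 63 − 46.96875 = 16.03125.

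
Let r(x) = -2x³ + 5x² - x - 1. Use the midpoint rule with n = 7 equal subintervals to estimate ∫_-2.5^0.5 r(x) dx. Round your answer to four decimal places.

45.2449

Δx = (0.5 − (-2.5))/7 = 3/7.
Midpoints: -16/7, -13/7, -10/7, -1, -4/7, -1/7, 2/7.
r(-16/7) = 17593/343, r(-13/7) = 10603/343, r(-10/7) = 5647/343, r(-1) = 7, r(-4/7) = 541/343, r(-1/7) = -257/343, r(2/7) = -317/343.
Sum = Δx · [r(-16/7) + r(-13/7) + r(-10/7) + ...].
Sum ≈ 45.2449.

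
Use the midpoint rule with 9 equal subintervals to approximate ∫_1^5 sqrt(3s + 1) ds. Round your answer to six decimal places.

12.447517

Δs = (5 − 1)/9 = 4/9.
Midpoints: 11/9, 5/3, 19/9, 23/9, 3, 31/9, 35/9, 13/3, 43/9.
f(11/9) ≈ 2.160247, f(5/3) ≈ 2.449490, f(19/9) ≈ 2.708013, f(23/9) ≈ 2.943920, f(3) ≈ 3.162278, f(31/9) ≈ 3.366502, f(35/9) ≈ 3.559026, f(13/3) ≈ 3.741657, f(43/9) ≈ 3.915780.
Sum = Δs · [f(11/9) + f(5/3) + f(19/9) + ...].
Sum ≈ 12.447517.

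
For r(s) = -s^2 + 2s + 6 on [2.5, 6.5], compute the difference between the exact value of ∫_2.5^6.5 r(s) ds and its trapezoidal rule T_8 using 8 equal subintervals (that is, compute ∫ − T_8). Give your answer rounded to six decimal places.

0.166667

Exact integral: ∫_2.5^6.5 r(s) ds ≈ -26.33333333.
T_8 = -26.5.
Error ≈ -26.33333333 − (-26.5) ≈ 0.166667.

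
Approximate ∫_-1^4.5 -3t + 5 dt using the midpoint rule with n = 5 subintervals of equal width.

-1.375

Δt = (4.5 − (-1))/5 = 1.1.
Midpoints: -0.45, 0.65, 1.75, 2.85, 3.95.
f(-0.45) = 6.35, f(0.65) = 3.05, f(1.75) = -0.25, f(2.85) = -3.55, f(3.95) = -6.85.
Sum = Δt · [f(-0.45) + f(0.65) + f(1.75) + f(2.85) + f(3.95)].
Sum = -1.375.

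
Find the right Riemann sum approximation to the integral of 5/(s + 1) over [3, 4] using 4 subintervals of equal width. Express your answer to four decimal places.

1.0851

Δs = (4 − 3)/4 = 0.25.
Right endpoints: 3.25, 3.5, 3.75, 4.
f(3.25) = 20/17, f(3.5) = 10/9, f(3.75) = 20/19, f(4) = 1.
Sum = Δs · [f(3.25) + f(3.5) + f(3.75) + f(4)].
Sum ≈ 1.0851.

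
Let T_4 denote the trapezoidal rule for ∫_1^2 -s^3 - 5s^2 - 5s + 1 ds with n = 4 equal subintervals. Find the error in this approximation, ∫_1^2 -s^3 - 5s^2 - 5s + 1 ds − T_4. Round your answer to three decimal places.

0.099

Exact integral: ∫_1^2 f(s) ds ≈ -21.91667.
T_4 = -22.015625.
Error ≈ -21.91667 − (-22.015625) ≈ 0.099.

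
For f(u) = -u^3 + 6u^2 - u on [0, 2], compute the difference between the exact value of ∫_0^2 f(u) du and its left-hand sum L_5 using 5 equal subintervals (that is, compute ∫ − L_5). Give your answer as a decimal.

2.64

Exact integral: ∫_0^2 f(u) du = 10.
L_5 = 7.36.
Error = 10 − 7.36 = 2.64.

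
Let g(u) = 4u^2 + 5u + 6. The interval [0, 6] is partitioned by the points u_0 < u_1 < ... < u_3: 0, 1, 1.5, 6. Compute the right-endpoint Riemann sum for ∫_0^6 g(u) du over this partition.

836.25

Subinterval widths: 1, 0.5, 4.5.
Right endpoints: 1, 1.5, 6.
g(1) = 15, g(1.5) = 22.5, g(6) = 180.
Sum = Σ Δu_i · g(u_i).
Sum = 836.25.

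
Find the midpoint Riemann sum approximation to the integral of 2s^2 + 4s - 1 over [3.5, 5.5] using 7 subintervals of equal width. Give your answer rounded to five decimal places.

116.30612

Δs = (5.5 − 3.5)/7 = 2/7.
Midpoints: 51/14, 55/14, 59/14, 4.5, 67/14, 71/14, 75/14.
f(51/14) = 3931/98, f(55/14) = 4467/98, f(59/14) = 5035/98, f(4.5) = 57.5, f(67/14) = 6267/98, f(71/14) = 6931/98, f(75/14) = 7627/98.
Sum = Δs · [f(51/14) + f(55/14) + f(59/14) + ...].
Sum ≈ 116.30612.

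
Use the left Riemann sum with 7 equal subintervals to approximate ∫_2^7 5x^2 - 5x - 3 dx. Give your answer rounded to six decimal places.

361.530612

Δx = (7 − 2)/7 = 5/7.
Left endpoints: 2, 19/7, 24/7, 29/7, 34/7, 39/7, 44/7.
f(2) = 7, f(19/7) = 993/49, f(24/7) = 1893/49, f(29/7) = 3043/49, f(34/7) = 4443/49, f(39/7) = 6093/49, f(44/7) = 7993/49.
Sum = Δx · [f(2) + f(19/7) + f(24/7) + ...].
Sum ≈ 361.530612.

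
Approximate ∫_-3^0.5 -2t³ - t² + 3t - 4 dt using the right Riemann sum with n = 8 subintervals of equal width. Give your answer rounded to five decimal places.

-2.62842

Δt = (0.5 − (-3))/8 = 0.4375.
Right endpoints: -2.5625, -2.125, -1.6875, -1.25, -0.8125, -0.375, 0.0625, 0.5.
f(-2.5625) = 31537/2048, f(-2.125) = 4.30078125, f(-1.6875) = -4709/2048, f(-1.25) = -5.40625, f(-0.8125) = -12339/2048, f(-0.375) = -5.16015625, f(0.0625) = -7817/2048, f(0.5) = -3.
Sum = Δt · [f(-2.5625) + f(-2.125) + f(-1.6875) + ...].
Sum ≈ -2.62842.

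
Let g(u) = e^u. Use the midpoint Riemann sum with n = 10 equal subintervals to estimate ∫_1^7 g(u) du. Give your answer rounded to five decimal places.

1077.67682

Δu = (7 − 1)/10 = 0.6.
Midpoints: 1.3, 1.9, 2.5, 3.1, 3.7, 4.3, 4.9, 5.5, 6.1, 6.7.
g(1.3) ≈ 3.66930, g(1.9) ≈ 6.68589, g(2.5) ≈ 12.18249, g(3.1) ≈ 22.19795, g(3.7) ≈ 40.44730, g(4.3) ≈ 73.69979, g(4.9) ≈ 134.28978, g(5.5) ≈ 244.69193, g(6.1) ≈ 445.85777, g(6.7) ≈ 812.40583.
Sum = Δu · [g(1.3) + g(1.9) + g(2.5) + ...].
Sum ≈ 1077.67682.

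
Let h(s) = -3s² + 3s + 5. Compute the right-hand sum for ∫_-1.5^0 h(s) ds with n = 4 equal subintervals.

2.75390625

Δs = (0 − (-1.5))/4 = 0.375.
Right endpoints: -1.125, -0.75, -0.375, 0.
h(-1.125) = -2.171875, h(-0.75) = 1.0625, h(-0.375) = 3.453125, h(0) = 5.
Sum = Δs · [h(-1.125) + h(-0.75) + h(-0.375) + h(0)].
Sum = 2.75390625.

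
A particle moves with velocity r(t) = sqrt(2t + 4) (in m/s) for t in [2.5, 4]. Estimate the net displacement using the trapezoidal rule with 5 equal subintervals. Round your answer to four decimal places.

Δt = (4 − 2.5)/5 = 0.3.
r(2.5) ≈ 3.0000, r(2.8) ≈ 3.0984, r(3.1) ≈ 3.1937, r(3.4) ≈ 3.2863, r(3.7) ≈ 3.3764, r(4) ≈ 3.4641.
T_5 = (Δt/2)·[r(t_0) + 2r(t_1) + ... + 2r(t_{4}) + r(t_5)].
Sum ≈ 4.8561.

4.8561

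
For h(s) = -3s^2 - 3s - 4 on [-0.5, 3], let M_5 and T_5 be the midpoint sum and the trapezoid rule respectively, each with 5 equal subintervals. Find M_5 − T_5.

1.28625

M_5 = -53.82125.
T_5 = -55.1075.
M_5 − T_5 = 1.28625.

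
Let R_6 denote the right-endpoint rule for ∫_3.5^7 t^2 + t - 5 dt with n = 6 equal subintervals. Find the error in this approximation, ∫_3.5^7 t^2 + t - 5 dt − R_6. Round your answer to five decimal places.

Exact integral: ∫_3.5^7 f(t) dt ≈ 100.9166667.
R_6 ≈ 112.8547454.
Error ≈ 100.9166667 − 112.8547454 ≈ -11.93808.

-11.93808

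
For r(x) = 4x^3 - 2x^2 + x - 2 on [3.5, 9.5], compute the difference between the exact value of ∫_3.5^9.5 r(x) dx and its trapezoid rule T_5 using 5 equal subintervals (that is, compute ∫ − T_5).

-109.44

Exact integral: ∫_3.5^9.5 r(x) dx = 7479.
T_5 = 7588.44.
Error = 7479 − 7588.44 = -109.44.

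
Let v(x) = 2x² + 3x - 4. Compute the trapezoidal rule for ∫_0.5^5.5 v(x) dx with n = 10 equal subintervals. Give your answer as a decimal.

136.25

Δx = (5.5 − 0.5)/10 = 0.5.
v(0.5) = -2, v(1) = 1, v(1.5) = 5, v(2) = 10, v(2.5) = 16, v(3) = 23, v(3.5) = 31, v(4) = 40, v(4.5) = 50, v(5) = 61, v(5.5) = 73.
T_10 = (Δx/2)·[v(x_0) + 2v(x_1) + ... + 2v(x_{9}) + v(x_10)].
Sum = 136.25.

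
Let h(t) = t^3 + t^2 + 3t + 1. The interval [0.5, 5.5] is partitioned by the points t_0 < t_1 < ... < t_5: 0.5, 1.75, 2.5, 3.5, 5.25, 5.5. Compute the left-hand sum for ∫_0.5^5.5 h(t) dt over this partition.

Subinterval widths: 1.25, 0.75, 1, 1.75, 0.25.
Left endpoints: 0.5, 1.75, 2.5, 3.5, 5.25.
h(0.5) = 2.875, h(1.75) = 14.671875, h(2.5) = 30.375, h(3.5) = 66.625, h(5.25) = 189.015625.
Sum = Σ Δt_i · h(t_i).
Sum = 208.8203125.

208.8203125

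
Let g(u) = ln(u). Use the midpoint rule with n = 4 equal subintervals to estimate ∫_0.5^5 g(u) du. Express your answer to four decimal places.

Δu = (5 − 0.5)/4 = 1.125.
Midpoints: 1.0625, 2.1875, 3.3125, 4.4375.
g(1.0625) ≈ 0.0606, g(2.1875) ≈ 0.7828, g(3.3125) ≈ 1.1977, g(4.4375) ≈ 1.4901.
Sum = Δu · [g(1.0625) + g(2.1875) + g(3.3125) + g(4.4375)].
Sum ≈ 3.9726.

3.9726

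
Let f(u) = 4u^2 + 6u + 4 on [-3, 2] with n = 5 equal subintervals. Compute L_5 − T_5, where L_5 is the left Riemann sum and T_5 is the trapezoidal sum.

L_5 = 50.
T_5 = 55.
L_5 − T_5 = -5.

-5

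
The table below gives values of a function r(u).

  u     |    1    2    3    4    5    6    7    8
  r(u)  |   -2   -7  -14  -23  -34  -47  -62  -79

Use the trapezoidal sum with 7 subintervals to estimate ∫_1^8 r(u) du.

-227.5

Δu = 1.
T_7 = (1/2)·[(-2) + 2·(-7) + 2·(-14) + 2·(-23) + 2·(-34) + 2·(-47) + 2·(-62) + (-79)] = -227.5.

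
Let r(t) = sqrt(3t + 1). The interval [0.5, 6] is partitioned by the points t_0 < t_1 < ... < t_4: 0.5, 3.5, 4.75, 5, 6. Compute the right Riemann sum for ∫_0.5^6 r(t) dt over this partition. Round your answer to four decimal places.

Subinterval widths: 3, 1.25, 0.25, 1.
Right endpoints: 3.5, 4.75, 5, 6.
r(3.5) ≈ 3.3912, r(4.75) ≈ 3.9051, r(5) ≈ 4.0000, r(6) ≈ 4.3589.
Sum = Σ Δt_i · r(t_i).
Sum ≈ 20.4138.

20.4138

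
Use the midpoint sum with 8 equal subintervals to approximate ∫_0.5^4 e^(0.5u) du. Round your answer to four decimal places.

12.1858

Δu = (4 − 0.5)/8 = 0.4375.
Midpoints: 0.71875, 1.15625, 1.59375, 2.03125, 2.46875, 2.90625, 3.34375, 3.78125.
f(0.71875) ≈ 1.4324, f(1.15625) ≈ 1.7827, f(1.59375) ≈ 2.2186, f(2.03125) ≈ 2.7611, f(2.46875) ≈ 3.4362, f(2.90625) ≈ 4.2765, f(3.34375) ≈ 5.3221, f(3.78125) ≈ 6.6235.
Sum = Δu · [f(0.71875) + f(1.15625) + f(1.59375) + ...].
Sum ≈ 12.1858.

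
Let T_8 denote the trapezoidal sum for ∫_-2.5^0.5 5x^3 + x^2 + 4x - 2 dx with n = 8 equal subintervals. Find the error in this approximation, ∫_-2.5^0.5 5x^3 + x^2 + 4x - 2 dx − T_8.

Exact integral: ∫_-2.5^0.5 f(x) dx = -61.5.
T_8 = -62.484375.
Error = -61.5 − (-62.484375) = 0.984375.

0.984375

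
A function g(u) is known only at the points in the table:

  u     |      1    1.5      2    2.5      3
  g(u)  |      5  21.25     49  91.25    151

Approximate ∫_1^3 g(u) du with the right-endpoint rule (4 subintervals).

156.25

Δu = 0.5.
Sum = 0.5·[21.25 + 49 + 91.25 + 151] = 156.25.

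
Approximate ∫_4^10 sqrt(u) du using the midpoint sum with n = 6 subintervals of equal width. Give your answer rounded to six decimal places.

Δu = (10 − 4)/6 = 1.
Midpoints: 4.5, 5.5, 6.5, 7.5, 8.5, 9.5.
f(4.5) ≈ 2.121320, f(5.5) ≈ 2.345208, f(6.5) ≈ 2.549510, f(7.5) ≈ 2.738613, f(8.5) ≈ 2.915476, f(9.5) ≈ 3.082207.
Sum = Δu · [f(4.5) + f(5.5) + f(6.5) + ...].
Sum ≈ 15.752334.

15.752334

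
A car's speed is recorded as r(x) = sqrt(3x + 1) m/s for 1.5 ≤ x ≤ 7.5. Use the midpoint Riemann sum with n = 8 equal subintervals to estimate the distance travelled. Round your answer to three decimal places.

Δx = (7.5 − 1.5)/8 = 0.75.
Midpoints: 1.875, 2.625, 3.375, 4.125, 4.875, 5.625, 6.375, 7.125.
r(1.875) ≈ 2.574, r(2.625) ≈ 2.979, r(3.375) ≈ 3.335, r(4.125) ≈ 3.657, r(4.875) ≈ 3.953, r(5.625) ≈ 4.228, r(6.375) ≈ 4.486, r(7.125) ≈ 4.730.
Sum = Δx · [r(1.875) + r(2.625) + r(3.375) + ...].
Sum ≈ 22.457.

22.457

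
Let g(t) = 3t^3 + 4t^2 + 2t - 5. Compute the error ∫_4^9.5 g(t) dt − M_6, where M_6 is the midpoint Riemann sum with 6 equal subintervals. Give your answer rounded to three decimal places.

Exact integral: ∫_4^9.5 g(t) dt ≈ 7021.38021.
M_6 ≈ 6996.44321.
Error ≈ 7021.38021 − 6996.44321 ≈ 24.937.

24.937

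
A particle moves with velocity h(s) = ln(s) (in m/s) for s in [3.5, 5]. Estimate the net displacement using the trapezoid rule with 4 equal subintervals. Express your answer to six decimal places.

2.161516

Δs = (5 − 3.5)/4 = 0.375.
h(3.5) ≈ 1.252763, h(3.875) ≈ 1.354546, h(4.25) ≈ 1.446919, h(4.625) ≈ 1.531476, h(5) ≈ 1.609438.
T_4 = (Δs/2)·[h(s_0) + 2h(s_1) + 2h(s_2) + 2h(s_3) + h(s_4)].
Sum ≈ 2.161516.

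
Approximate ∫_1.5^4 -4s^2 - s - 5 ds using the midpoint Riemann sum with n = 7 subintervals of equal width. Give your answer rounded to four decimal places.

Δs = (4 − 1.5)/7 = 5/14.
Midpoints: 47/28, 57/28, 67/28, 2.75, 87/28, 97/28, 107/28.
f(47/28) = -1759/98, f(57/28) = -1157/49, f(67/28) = -2969/98, f(2.75) = -38, f(87/28) = -4579/98, f(97/28) = -2767/49, f(107/28) = -6589/98.
Sum = Δs · [f(47/28) + f(57/28) + f(67/28) + ...].
Sum ≈ -100.1020.

-100.1020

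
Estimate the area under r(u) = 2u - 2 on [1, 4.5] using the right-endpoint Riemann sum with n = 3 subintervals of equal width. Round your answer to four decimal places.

Δu = (4.5 − 1)/3 = 7/6.
Right endpoints: 13/6, 10/3, 4.5.
r(13/6) = 7/3, r(10/3) = 14/3, r(4.5) = 7.
Sum = Δu · [r(13/6) + r(10/3) + r(4.5)].
Sum ≈ 16.3333.

16.3333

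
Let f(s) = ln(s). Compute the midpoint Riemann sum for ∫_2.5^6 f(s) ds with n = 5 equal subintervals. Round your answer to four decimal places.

4.9646

Δs = (6 − 2.5)/5 = 0.7.
Midpoints: 2.85, 3.55, 4.25, 4.95, 5.65.
f(2.85) ≈ 1.0473, f(3.55) ≈ 1.2669, f(4.25) ≈ 1.4469, f(4.95) ≈ 1.5994, f(5.65) ≈ 1.7317.
Sum = Δs · [f(2.85) + f(3.55) + f(4.25) + f(4.95) + f(5.65)].
Sum ≈ 4.9646.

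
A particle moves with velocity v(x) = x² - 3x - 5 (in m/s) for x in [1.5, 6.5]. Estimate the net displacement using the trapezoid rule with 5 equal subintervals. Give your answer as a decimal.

6.25

Δx = (6.5 − 1.5)/5 = 1.
v(1.5) = -7.25, v(2.5) = -6.25, v(3.5) = -3.25, v(4.5) = 1.75, v(5.5) = 8.75, v(6.5) = 17.75.
T_5 = (Δx/2)·[v(x_0) + 2v(x_1) + ... + 2v(x_{4}) + v(x_5)].
Sum = 6.25.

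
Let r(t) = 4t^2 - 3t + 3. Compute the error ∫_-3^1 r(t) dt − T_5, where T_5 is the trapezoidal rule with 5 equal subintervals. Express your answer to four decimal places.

-1.7067

Exact integral: ∫_-3^1 r(t) dt ≈ 61.333333.
T_5 = 63.04.
Error ≈ 61.333333 − 63.04 ≈ -1.7067.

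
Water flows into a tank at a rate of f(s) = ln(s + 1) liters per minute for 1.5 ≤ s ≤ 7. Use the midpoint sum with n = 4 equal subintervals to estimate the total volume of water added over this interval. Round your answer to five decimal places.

8.86597

Δs = (7 − 1.5)/4 = 1.375.
Midpoints: 2.1875, 3.5625, 4.9375, 6.3125.
f(2.1875) ≈ 1.15924, f(3.5625) ≈ 1.51787, f(4.9375) ≈ 1.78129, f(6.3125) ≈ 1.98959.
Sum = Δs · [f(2.1875) + f(3.5625) + f(4.9375) + f(6.3125)].
Sum ≈ 8.86597.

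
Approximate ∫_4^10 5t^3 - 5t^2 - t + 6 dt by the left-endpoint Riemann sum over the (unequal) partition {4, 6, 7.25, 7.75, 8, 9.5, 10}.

Subinterval widths: 2, 1.25, 0.5, 0.25, 1.5, 0.5.
Left endpoints: 4, 6, 7.25, 7.75, 8, 9.5.
f(4) = 242, f(6) = 900, f(7.25) = 1641.328125, f(7.75) = 2025.359375, f(8) = 2238, f(9.5) = 3832.125.
Sum = Σ Δt_i · f(t_i).
Sum = 8209.06640625.

8209.06640625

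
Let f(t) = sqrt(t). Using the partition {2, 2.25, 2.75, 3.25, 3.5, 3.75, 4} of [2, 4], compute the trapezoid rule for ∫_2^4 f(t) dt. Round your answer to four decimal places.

3.4463

Subinterval widths: 0.25, 0.5, 0.5, 0.25, 0.25, 0.25.
f(2) ≈ 1.4142, f(2.25) ≈ 1.5000, f(2.75) ≈ 1.6583, f(3.25) ≈ 1.8028, f(3.5) ≈ 1.8708, f(3.75) ≈ 1.9365, f(4) ≈ 2.0000.
On each subinterval the trapezoid contributes (Δt_i/2)·[f(t_{i-1}) + f(t_i)].
Sum ≈ 3.4463.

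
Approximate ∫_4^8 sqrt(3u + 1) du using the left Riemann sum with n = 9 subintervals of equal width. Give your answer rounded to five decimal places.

Δu = (8 − 4)/9 = 4/9.
Left endpoints: 4, 40/9, 44/9, 16/3, 52/9, 56/9, 20/3, 64/9, 68/9.
f(4) ≈ 3.60555, f(40/9) ≈ 3.78594, f(44/9) ≈ 3.95811, f(16/3) ≈ 4.12311, f(52/9) ≈ 4.28174, f(56/9) ≈ 4.43471, f(20/3) ≈ 4.58258, f(64/9) ≈ 4.72582, f(68/9) ≈ 4.86484.
Sum = Δu · [f(4) + f(40/9) + f(44/9) + ...].
Sum ≈ 17.04995.

17.04995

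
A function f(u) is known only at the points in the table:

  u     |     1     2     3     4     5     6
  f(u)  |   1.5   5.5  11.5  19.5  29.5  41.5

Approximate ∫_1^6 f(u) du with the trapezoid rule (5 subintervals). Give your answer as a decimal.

87.5

Δu = 1.
T_5 = (1/2)·[1.5 + 2·5.5 + 2·11.5 + 2·19.5 + 2·29.5 + 41.5] = 87.5.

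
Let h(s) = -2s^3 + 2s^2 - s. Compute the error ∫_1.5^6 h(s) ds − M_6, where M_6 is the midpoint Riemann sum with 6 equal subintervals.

-4.32421875

Exact integral: ∫_1.5^6 h(s) ds = -520.59375.
M_6 = -516.26953125.
Error = -520.59375 − (-516.26953125) = -4.32421875.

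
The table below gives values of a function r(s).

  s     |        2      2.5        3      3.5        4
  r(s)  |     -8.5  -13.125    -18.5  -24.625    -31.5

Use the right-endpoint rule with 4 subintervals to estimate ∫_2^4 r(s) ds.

Δs = 0.5.
Sum = 0.5·[(-13.125) + (-18.5) + (-24.625) + (-31.5)] = -43.875.

-43.875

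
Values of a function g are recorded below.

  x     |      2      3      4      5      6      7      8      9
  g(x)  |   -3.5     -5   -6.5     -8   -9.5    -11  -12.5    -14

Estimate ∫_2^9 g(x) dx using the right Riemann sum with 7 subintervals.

-66.5

Δx = 1.
Sum = 1·[(-5) + (-6.5) + (-8) + (-9.5) + (-11) + (-12.5) + (-14)] = -66.5.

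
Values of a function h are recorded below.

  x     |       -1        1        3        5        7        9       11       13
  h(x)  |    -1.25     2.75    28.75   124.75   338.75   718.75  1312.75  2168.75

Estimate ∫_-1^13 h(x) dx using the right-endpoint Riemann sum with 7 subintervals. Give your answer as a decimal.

9390.5

Δx = 2.
Sum = 2·[2.75 + 28.75 + 124.75 + 338.75 + 718.75 + 1312.75 + 2168.75] = 9390.5.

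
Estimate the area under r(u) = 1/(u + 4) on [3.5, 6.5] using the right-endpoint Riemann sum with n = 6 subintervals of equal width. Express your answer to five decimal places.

Δu = (6.5 − 3.5)/6 = 0.5.
Right endpoints: 4, 4.5, 5, 5.5, 6, 6.5.
r(4) = 0.125, r(4.5) = 2/17, r(5) = 1/9, r(5.5) = 2/19, r(6) = 0.1, r(6.5) = 2/21.
Sum = Δu · [r(4) + r(4.5) + r(5) + ...].
Sum ≈ 0.32713.

0.32713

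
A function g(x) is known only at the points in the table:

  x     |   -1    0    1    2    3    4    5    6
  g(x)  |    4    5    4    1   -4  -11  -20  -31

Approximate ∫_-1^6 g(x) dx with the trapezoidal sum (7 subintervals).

-38.5

Δx = 1.
T_7 = (1/2)·[4 + 2·5 + 2·4 + 2·1 + 2·(-4) + 2·(-11) + 2·(-20) + (-31)] = -38.5.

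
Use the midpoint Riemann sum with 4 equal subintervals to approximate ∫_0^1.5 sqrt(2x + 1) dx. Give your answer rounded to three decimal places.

Δx = (1.5 − 0)/4 = 0.375.
Midpoints: 0.1875, 0.5625, 0.9375, 1.3125.
f(0.1875) ≈ 1.173, f(0.5625) ≈ 1.458, f(0.9375) ≈ 1.696, f(1.3125) ≈ 1.904.
Sum = Δx · [f(0.1875) + f(0.5625) + f(0.9375) + f(1.3125)].
Sum ≈ 2.336.

2.336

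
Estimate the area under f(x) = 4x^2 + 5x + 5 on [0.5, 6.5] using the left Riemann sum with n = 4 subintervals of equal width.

361.5

Δx = (6.5 − 0.5)/4 = 1.5.
Left endpoints: 0.5, 2, 3.5, 5.
f(0.5) = 8.5, f(2) = 31, f(3.5) = 71.5, f(5) = 130.
Sum = Δx · [f(0.5) + f(2) + f(3.5) + f(5)].
Sum = 361.5.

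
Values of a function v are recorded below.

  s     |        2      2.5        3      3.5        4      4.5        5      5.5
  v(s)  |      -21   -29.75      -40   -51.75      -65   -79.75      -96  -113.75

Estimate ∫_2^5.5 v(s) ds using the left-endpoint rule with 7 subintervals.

Δs = 0.5.
Sum = 0.5·[(-21) + (-29.75) + (-40) + (-51.75) + (-65) + (-79.75) + (-96)] = -191.625.

-191.625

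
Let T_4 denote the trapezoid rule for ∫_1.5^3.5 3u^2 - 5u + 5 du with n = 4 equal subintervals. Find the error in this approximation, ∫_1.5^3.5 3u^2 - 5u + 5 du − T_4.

-0.25

Exact integral: ∫_1.5^3.5 f(u) du = 24.5.
T_4 = 24.75.
Error = 24.5 − 24.75 = -0.25.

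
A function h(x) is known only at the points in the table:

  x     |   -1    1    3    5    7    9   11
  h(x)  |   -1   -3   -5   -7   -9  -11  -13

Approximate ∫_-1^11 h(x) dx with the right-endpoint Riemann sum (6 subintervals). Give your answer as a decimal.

-96

Δx = 2.
Sum = 2·[(-3) + (-5) + (-7) + (-9) + (-11) + (-13)] = -96.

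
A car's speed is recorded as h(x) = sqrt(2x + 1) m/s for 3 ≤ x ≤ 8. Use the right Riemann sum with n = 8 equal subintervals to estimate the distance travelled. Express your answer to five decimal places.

Δx = (8 − 3)/8 = 0.625.
Right endpoints: 3.625, 4.25, 4.875, 5.5, 6.125, 6.75, 7.375, 8.
h(3.625) ≈ 2.87228, h(4.25) ≈ 3.08221, h(4.875) ≈ 3.27872, h(5.5) ≈ 3.46410, h(6.125) ≈ 3.64005, h(6.75) ≈ 3.80789, h(7.375) ≈ 3.96863, h(8) ≈ 4.12311.
Sum = Δx · [h(3.625) + h(4.25) + h(4.875) + ...].
Sum ≈ 17.64811.

17.64811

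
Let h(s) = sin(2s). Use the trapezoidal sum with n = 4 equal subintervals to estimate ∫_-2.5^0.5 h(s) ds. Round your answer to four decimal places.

-0.1033

Δs = (0.5 − (-2.5))/4 = 0.75.
h(-2.5) ≈ 0.9589, h(-1.75) ≈ 0.3508, h(-1) ≈ -0.9093, h(-0.25) ≈ -0.4794, h(0.5) ≈ 0.8415.
T_4 = (Δs/2)·[h(s_0) + 2h(s_1) + 2h(s_2) + 2h(s_3) + h(s_4)].
Sum ≈ -0.1033.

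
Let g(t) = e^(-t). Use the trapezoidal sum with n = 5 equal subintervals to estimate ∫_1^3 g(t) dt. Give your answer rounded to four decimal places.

Δt = (3 − 1)/5 = 0.4.
g(1) ≈ 0.3679, g(1.4) ≈ 0.2466, g(1.8) ≈ 0.1653, g(2.2) ≈ 0.1108, g(2.6) ≈ 0.0743, g(3) ≈ 0.0498.
T_5 = (Δt/2)·[g(t_0) + 2g(t_1) + ... + 2g(t_{4}) + g(t_5)].
Sum ≈ 0.3223.

0.3223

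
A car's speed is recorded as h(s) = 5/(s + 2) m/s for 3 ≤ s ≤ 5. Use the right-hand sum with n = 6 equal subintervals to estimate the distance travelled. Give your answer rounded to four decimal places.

Δs = (5 − 3)/6 = 1/3.
Right endpoints: 10/3, 11/3, 4, 13/3, 14/3, 5.
h(10/3) = 0.9375, h(11/3) = 15/17, h(4) = 5/6, h(13/3) = 15/19, h(14/3) = 0.75, h(5) = 5/7.
Sum = Δs · [h(10/3) + h(11/3) + h(4) + ...].
Sum ≈ 1.6356.

1.6356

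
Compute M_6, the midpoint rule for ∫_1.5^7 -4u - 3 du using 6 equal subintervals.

-110

Δu = (7 − 1.5)/6 = 11/12.
Midpoints: 47/24, 2.875, 91/24, 113/24, 5.625, 157/24.
f(47/24) = -65/6, f(2.875) = -14.5, f(91/24) = -109/6, f(113/24) = -131/6, f(5.625) = -25.5, f(157/24) = -175/6.
Sum = Δu · [f(47/24) + f(2.875) + f(91/24) + ...].
Sum = -110.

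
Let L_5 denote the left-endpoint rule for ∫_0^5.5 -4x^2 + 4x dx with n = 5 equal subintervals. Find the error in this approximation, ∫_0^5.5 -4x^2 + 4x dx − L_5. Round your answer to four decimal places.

Exact integral: ∫_0^5.5 f(x) dx ≈ -161.333333.
L_5 = -111.32.
Error ≈ -161.333333 − (-111.32) ≈ -50.0133.

-50.0133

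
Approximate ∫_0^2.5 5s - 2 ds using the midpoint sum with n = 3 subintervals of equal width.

10.625

Δs = (2.5 − 0)/3 = 5/6.
Midpoints: 5/12, 1.25, 25/12.
f(5/12) = 1/12, f(1.25) = 4.25, f(25/12) = 101/12.
Sum = Δs · [f(5/12) + f(1.25) + f(25/12)].
Sum = 10.625.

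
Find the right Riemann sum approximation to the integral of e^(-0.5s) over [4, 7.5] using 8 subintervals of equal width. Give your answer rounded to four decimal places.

0.2001

Δs = (7.5 − 4)/8 = 0.4375.
Right endpoints: 4.4375, 4.875, 5.3125, 5.75, 6.1875, 6.625, 7.0625, 7.5.
f(4.4375) ≈ 0.1087, f(4.875) ≈ 0.0874, f(5.3125) ≈ 0.0702, f(5.75) ≈ 0.0564, f(6.1875) ≈ 0.0453, f(6.625) ≈ 0.0364, f(7.0625) ≈ 0.0293, f(7.5) ≈ 0.0235.
Sum = Δs · [f(4.4375) + f(4.875) + f(5.3125) + ...].
Sum ≈ 0.2001.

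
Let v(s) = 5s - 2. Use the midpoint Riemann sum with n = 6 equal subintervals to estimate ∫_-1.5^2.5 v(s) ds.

2

Δs = (2.5 − (-1.5))/6 = 2/3.
Midpoints: -7/6, -0.5, 1/6, 5/6, 1.5, 13/6.
v(-7/6) = -47/6, v(-0.5) = -4.5, v(1/6) = -7/6, v(5/6) = 13/6, v(1.5) = 5.5, v(13/6) = 53/6.
Sum = Δs · [v(-7/6) + v(-0.5) + v(1/6) + ...].
Sum = 2.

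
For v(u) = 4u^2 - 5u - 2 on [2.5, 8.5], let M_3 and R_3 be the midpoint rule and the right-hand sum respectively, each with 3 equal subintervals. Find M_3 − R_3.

M_3 = 613.
R_3 = 871.
M_3 − R_3 = -258.

-258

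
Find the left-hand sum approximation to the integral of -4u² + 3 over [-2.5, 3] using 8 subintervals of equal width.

Δu = (3 − (-2.5))/8 = 0.6875.
Left endpoints: -2.5, -1.8125, -1.125, -0.4375, 0.25, 0.9375, 1.625, 2.3125.
f(-2.5) = -22, f(-1.8125) = -10.140625, f(-1.125) = -2.0625, f(-0.4375) = 2.234375, f(0.25) = 2.75, f(0.9375) = -0.515625, f(1.625) = -7.5625, f(2.3125) = -18.390625.
Sum = Δu · [f(-2.5) + f(-1.8125) + f(-1.125) + ...].
Sum = -38.28515625.

-38.28515625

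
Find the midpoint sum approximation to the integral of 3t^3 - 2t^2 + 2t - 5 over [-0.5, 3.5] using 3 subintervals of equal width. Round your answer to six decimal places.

69.018519

Δt = (3.5 − (-0.5))/3 = 4/3.
Midpoints: 1/6, 1.5, 17/6.
f(1/6) = -113/24, f(1.5) = 3.625, f(17/6) = 3805/72.
Sum = Δt · [f(1/6) + f(1.5) + f(17/6)].
Sum ≈ 69.018519.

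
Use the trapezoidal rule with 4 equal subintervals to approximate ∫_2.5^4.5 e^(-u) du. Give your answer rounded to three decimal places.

0.072

Δu = (4.5 − 2.5)/4 = 0.5.
f(2.5) ≈ 0.082, f(3) ≈ 0.050, f(3.5) ≈ 0.030, f(4) ≈ 0.018, f(4.5) ≈ 0.011.
T_4 = (Δu/2)·[f(u_0) + 2f(u_1) + 2f(u_2) + 2f(u_3) + f(u_4)].
Sum ≈ 0.072.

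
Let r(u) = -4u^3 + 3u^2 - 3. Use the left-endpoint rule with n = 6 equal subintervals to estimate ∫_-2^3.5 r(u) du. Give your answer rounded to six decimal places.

-22.381944

Δu = (3.5 − (-2))/6 = 11/12.
Left endpoints: -2, -13/12, -1/6, 0.75, 5/3, 31/12.
r(-2) = 41, r(-13/12) = 1211/216, r(-1/6) = -313/108, r(0.75) = -3, r(5/3) = -356/27, r(31/12) = -11219/216.
Sum = Δu · [r(-2) + r(-13/12) + r(-1/6) + ...].
Sum ≈ -22.381944.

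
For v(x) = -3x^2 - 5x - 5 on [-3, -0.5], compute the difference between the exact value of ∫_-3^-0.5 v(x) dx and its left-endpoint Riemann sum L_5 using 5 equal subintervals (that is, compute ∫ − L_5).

3.75

Exact integral: ∫_-3^-0.5 v(x) dx = -17.5.
L_5 = -21.25.
Error = -17.5 − (-21.25) = 3.75.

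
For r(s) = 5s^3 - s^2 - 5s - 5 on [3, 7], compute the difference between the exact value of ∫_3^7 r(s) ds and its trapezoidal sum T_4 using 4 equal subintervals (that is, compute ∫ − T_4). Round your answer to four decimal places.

Exact integral: ∫_3^7 r(s) ds ≈ 2674.666667.
T_4 = 2724.
Error ≈ 2674.666667 − 2724 ≈ -49.3333.

-49.3333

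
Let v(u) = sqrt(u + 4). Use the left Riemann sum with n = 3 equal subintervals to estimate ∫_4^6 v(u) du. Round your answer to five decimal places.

Δu = (6 − 4)/3 = 2/3.
Left endpoints: 4, 14/3, 16/3.
v(4) ≈ 2.82843, v(14/3) ≈ 2.94392, v(16/3) ≈ 3.05505.
Sum = Δu · [v(4) + v(14/3) + v(16/3)].
Sum ≈ 5.88493.

5.88493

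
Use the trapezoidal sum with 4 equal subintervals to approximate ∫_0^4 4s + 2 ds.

Δs = (4 − 0)/4 = 1.
f(0) = 2, f(1) = 6, f(2) = 10, f(3) = 14, f(4) = 18.
T_4 = (Δs/2)·[f(s_0) + 2f(s_1) + 2f(s_2) + 2f(s_3) + f(s_4)].
Sum = 40.

40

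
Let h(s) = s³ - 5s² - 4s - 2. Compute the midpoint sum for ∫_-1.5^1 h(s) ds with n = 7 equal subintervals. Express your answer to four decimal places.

-10.6545

Δs = (1 − (-1.5))/7 = 5/14.
Midpoints: -37/28, -27/28, -17/28, -0.25, 3/28, 13/28, 23/28.
h(-37/28) = -170185/21952, h(-27/28) = -80975/21952, h(-17/28) = -35965/21952, h(-0.25) = -1.328125, h(3/28) = -54545/21952, h(13/28) = -106135/21952, h(23/28) = -177925/21952.
Sum = Δs · [h(-37/28) + h(-27/28) + h(-17/28) + ...].
Sum ≈ -10.6545.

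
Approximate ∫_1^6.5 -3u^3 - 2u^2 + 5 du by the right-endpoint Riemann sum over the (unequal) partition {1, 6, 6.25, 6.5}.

-4002.23046875

Subinterval widths: 5, 0.25, 0.25.
Right endpoints: 6, 6.25, 6.5.
f(6) = -715, f(6.25) = -805.546875, f(6.5) = -903.375.
Sum = Σ Δu_i · f(u_i).
Sum = -4002.23046875.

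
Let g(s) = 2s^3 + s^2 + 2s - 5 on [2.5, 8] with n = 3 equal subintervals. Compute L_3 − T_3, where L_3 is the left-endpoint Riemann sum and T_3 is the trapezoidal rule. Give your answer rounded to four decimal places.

L_3 ≈ 1351.268519.
T_3 ≈ 2324.310185.
L_3 − T_3 ≈ -973.0417.

-973.0417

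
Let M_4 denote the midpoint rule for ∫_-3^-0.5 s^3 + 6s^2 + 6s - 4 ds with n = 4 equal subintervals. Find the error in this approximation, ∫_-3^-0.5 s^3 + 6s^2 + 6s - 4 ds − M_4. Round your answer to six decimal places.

0.061035

Exact integral: ∫_-3^-0.5 f(s) ds = -2.734375.
M_4 ≈ -2.79541016.
Error ≈ -2.734375 − (-2.79541016) ≈ 0.061035.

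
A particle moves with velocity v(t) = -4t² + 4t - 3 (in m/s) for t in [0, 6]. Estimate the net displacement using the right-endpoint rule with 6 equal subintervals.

Δt = (6 − 0)/6 = 1.
Right endpoints: 1, 2, 3, 4, 5, 6.
v(1) = -3, v(2) = -11, v(3) = -27, v(4) = -51, v(5) = -83, v(6) = -123.
Sum = Δt · [v(1) + v(2) + v(3) + ...].
Sum = -298.

-298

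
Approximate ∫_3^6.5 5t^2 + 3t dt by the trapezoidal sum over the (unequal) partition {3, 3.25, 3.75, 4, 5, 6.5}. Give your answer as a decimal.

Subinterval widths: 0.25, 0.5, 0.25, 1, 1.5.
f(3) = 54, f(3.25) = 62.5625, f(3.75) = 81.5625, f(4) = 92, f(5) = 140, f(6.5) = 230.75.
On each subinterval the trapezoid contributes (Δt_i/2)·[f(t_{i-1}) + f(t_i)].
Sum = 466.359375.

466.359375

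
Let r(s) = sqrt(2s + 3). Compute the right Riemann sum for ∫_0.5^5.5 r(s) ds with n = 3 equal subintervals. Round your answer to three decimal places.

16.193

Δs = (5.5 − 0.5)/3 = 5/3.
Right endpoints: 13/6, 23/6, 5.5.
r(13/6) ≈ 2.708, r(23/6) ≈ 3.266, r(5.5) ≈ 3.742.
Sum = Δs · [r(13/6) + r(23/6) + r(5.5)].
Sum ≈ 16.193.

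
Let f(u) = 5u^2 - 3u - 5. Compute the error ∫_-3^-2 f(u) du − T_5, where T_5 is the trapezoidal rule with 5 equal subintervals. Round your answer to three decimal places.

Exact integral: ∫_-3^-2 f(u) du ≈ 34.16667.
T_5 = 34.2.
Error ≈ 34.16667 − 34.2 ≈ -0.033.

-0.033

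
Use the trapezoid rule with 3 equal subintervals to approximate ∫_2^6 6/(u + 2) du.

Δu = (6 − 2)/3 = 4/3.
f(2) = 1.5, f(10/3) = 1.125, f(14/3) = 0.9, f(6) = 0.75.
T_3 = (Δu/2)·[f(u_0) + 2f(u_1) + 2f(u_2) + f(u_3)].
Sum = 4.2.

4.2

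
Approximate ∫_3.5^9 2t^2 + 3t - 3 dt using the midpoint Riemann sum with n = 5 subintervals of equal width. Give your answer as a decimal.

542.9325

Δt = (9 − 3.5)/5 = 1.1.
Midpoints: 4.05, 5.15, 6.25, 7.35, 8.45.
f(4.05) = 41.955, f(5.15) = 65.495, f(6.25) = 93.875, f(7.35) = 127.095, f(8.45) = 165.155.
Sum = Δt · [f(4.05) + f(5.15) + f(6.25) + f(7.35) + f(8.45)].
Sum = 542.9325.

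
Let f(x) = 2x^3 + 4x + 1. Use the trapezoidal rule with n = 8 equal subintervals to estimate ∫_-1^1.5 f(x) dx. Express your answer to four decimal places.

7.0923

Δx = (1.5 − (-1))/8 = 0.3125.
f(-1) = -5, f(-0.6875) = -4915/2048, f(-0.375) = -0.60546875, f(-0.0625) = 1535/2048, f(0.25) = 2.03125, f(0.5625) = 7385/2048, f(0.875) = 5.83984375, f(1.1875) = 18635/2048, f(1.5) = 13.75.
T_8 = (Δx/2)·[f(x_0) + 2f(x_1) + ... + 2f(x_{7}) + f(x_8)].
Sum ≈ 7.0923.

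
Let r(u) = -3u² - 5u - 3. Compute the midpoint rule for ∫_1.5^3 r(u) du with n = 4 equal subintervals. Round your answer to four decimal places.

-44.9473

Δu = (3 − 1.5)/4 = 0.375.
Midpoints: 1.6875, 2.0625, 2.4375, 2.8125.
r(1.6875) = -19.98046875, r(2.0625) = -26.07421875, r(2.4375) = -33.01171875, r(2.8125) = -40.79296875.
Sum = Δu · [r(1.6875) + r(2.0625) + r(2.4375) + r(2.8125)].
Sum ≈ -44.9473.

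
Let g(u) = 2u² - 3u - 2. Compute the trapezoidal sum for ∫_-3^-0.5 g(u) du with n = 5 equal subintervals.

Δu = (-0.5 − (-3))/5 = 0.5.
g(-3) = 25, g(-2.5) = 18, g(-2) = 12, g(-1.5) = 7, g(-1) = 3, g(-0.5) = 0.
T_5 = (Δu/2)·[g(u_0) + 2g(u_1) + ... + 2g(u_{4}) + g(u_5)].
Sum = 26.25.

26.25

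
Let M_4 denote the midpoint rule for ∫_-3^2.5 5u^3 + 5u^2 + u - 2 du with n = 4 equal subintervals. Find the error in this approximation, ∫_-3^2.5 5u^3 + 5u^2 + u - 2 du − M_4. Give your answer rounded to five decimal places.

Exact integral: ∫_-3^2.5 f(u) du ≈ 6.2447917.
M_4 ≈ 5.1616211.
Error ≈ 6.2447917 − 5.1616211 ≈ 1.08317.

1.08317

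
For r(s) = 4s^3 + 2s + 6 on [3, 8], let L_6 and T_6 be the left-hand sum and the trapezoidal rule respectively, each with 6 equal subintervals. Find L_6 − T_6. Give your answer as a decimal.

L_6 ≈ 3325.69444.
T_6 ≈ 4138.19444.
L_6 − T_6 = -812.5.

-812.5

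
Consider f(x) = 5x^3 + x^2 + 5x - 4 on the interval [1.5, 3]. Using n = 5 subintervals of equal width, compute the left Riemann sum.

Δx = (3 − 1.5)/5 = 0.3.
Left endpoints: 1.5, 1.8, 2.1, 2.4, 2.7.
f(1.5) = 22.625, f(1.8) = 37.4, f(2.1) = 57.215, f(2.4) = 82.88, f(2.7) = 115.205.
Sum = Δx · [f(1.5) + f(1.8) + f(2.1) + f(2.4) + f(2.7)].
Sum = 94.5975.

94.5975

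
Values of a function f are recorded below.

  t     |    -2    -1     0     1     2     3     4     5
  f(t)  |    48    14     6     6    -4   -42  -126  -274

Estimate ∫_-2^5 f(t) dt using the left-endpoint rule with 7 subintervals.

-98

Δt = 1.
Sum = 1·[48 + 14 + 6 + 6 + (-4) + (-42) + (-126)] = -98.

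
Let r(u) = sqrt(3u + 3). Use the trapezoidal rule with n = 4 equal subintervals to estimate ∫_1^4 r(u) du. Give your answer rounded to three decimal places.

9.633

Δu = (4 − 1)/4 = 0.75.
r(1) ≈ 2.449, r(1.75) ≈ 2.872, r(2.5) ≈ 3.240, r(3.25) ≈ 3.571, r(4) ≈ 3.873.
T_4 = (Δu/2)·[r(u_0) + 2r(u_1) + 2r(u_2) + 2r(u_3) + r(u_4)].
Sum ≈ 9.633.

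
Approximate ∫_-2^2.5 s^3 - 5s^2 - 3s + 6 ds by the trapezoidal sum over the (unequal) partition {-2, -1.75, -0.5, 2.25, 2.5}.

-20.96484375

Subinterval widths: 0.25, 1.25, 2.75, 0.25.
f(-2) = -16, f(-1.75) = -9.421875, f(-0.5) = 6.125, f(2.25) = -14.671875, f(2.5) = -17.125.
On each subinterval the trapezoid contributes (Δs_i/2)·[f(s_{i-1}) + f(s_i)].
Sum = -20.96484375.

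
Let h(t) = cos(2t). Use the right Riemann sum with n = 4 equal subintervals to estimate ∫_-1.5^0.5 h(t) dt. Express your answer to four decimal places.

0.8322

Δt = (0.5 − (-1.5))/4 = 0.5.
Right endpoints: -1, -0.5, 0, 0.5.
h(-1) ≈ -0.4161, h(-0.5) ≈ 0.5403, h(0) ≈ 1.0000, h(0.5) ≈ 0.5403.
Sum = Δt · [h(-1) + h(-0.5) + h(0) + h(0.5)].
Sum ≈ 0.8322.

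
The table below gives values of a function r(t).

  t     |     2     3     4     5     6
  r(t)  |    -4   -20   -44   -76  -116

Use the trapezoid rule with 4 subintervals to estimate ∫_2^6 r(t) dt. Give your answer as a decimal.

Δt = 1.
T_4 = (1/2)·[(-4) + 2·(-20) + 2·(-44) + 2·(-76) + (-116)] = -200.

-200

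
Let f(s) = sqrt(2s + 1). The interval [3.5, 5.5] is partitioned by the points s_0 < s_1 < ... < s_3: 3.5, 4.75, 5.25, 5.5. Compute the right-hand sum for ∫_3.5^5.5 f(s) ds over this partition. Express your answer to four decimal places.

6.6121

Subinterval widths: 1.25, 0.5, 0.25.
Right endpoints: 4.75, 5.25, 5.5.
f(4.75) ≈ 3.2404, f(5.25) ≈ 3.3912, f(5.5) ≈ 3.4641.
Sum = Σ Δs_i · f(s_i).
Sum ≈ 6.6121.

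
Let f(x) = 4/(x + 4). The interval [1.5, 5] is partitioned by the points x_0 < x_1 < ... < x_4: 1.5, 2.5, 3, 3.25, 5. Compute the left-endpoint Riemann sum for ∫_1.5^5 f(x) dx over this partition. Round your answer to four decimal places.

Subinterval widths: 1, 0.5, 0.25, 1.75.
Left endpoints: 1.5, 2.5, 3, 3.25.
f(1.5) = 8/11, f(2.5) = 8/13, f(3) = 4/7, f(3.25) = 16/29.
Sum = Σ Δx_i · f(x_i).
Sum ≈ 2.1433.

2.1433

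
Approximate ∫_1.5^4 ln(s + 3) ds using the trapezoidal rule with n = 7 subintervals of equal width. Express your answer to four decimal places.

Δs = (4 − 1.5)/7 = 5/14.
f(1.5) ≈ 1.5041, f(13/7) ≈ 1.5805, f(31/14) ≈ 1.6514, f(18/7) ≈ 1.7177, f(41/14) ≈ 1.7798, f(23/7) ≈ 1.8383, f(51/14) ≈ 1.8935, f(4) ≈ 1.9459.
T_7 = (Δs/2)·[f(s_0) + 2f(s_1) + ... + 2f(s_{6}) + f(s_7)].
Sum ≈ 4.3522.

4.3522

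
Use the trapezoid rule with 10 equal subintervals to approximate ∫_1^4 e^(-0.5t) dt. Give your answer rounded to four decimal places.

Δt = (4 − 1)/10 = 0.3.
f(1) ≈ 0.6065, f(1.3) ≈ 0.5220, f(1.6) ≈ 0.4493, f(1.9) ≈ 0.3867, f(2.2) ≈ 0.3329, f(2.5) ≈ 0.2865, f(2.8) ≈ 0.2466, f(3.1) ≈ 0.2122, f(3.4) ≈ 0.1827, f(3.7) ≈ 0.1572, f(4) ≈ 0.1353.
T_10 = (Δt/2)·[f(t_0) + 2f(t_1) + ... + 2f(t_{9}) + f(t_10)].
Sum ≈ 0.9442.

0.9442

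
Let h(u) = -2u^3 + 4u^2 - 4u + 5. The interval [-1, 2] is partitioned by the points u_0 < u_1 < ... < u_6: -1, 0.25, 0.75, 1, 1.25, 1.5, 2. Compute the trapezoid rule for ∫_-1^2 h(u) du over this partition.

15.3984375

Subinterval widths: 1.25, 0.5, 0.25, 0.25, 0.25, 0.5.
h(-1) = 15, h(0.25) = 4.21875, h(0.75) = 3.40625, h(1) = 3, h(1.25) = 2.34375, h(1.5) = 1.25, h(2) = -3.
On each subinterval the trapezoid contributes (Δu_i/2)·[h(u_{i-1}) + h(u_i)].
Sum = 15.3984375.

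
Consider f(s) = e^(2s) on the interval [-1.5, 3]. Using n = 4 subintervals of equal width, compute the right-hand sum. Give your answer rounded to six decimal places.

Δs = (3 − (-1.5))/4 = 1.125.
Right endpoints: -0.375, 0.75, 1.875, 3.
f(-0.375) ≈ 0.472367, f(0.75) ≈ 4.481689, f(1.875) ≈ 42.521082, f(3) ≈ 403.428793.
Sum = Δs · [f(-0.375) + f(0.75) + f(1.875) + f(3)].
Sum ≈ 507.266923.

507.266923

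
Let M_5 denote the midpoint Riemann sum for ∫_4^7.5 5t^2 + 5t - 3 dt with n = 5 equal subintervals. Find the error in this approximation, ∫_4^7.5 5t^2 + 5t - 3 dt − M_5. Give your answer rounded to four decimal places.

0.7146

Exact integral: ∫_4^7.5 f(t) dt ≈ 686.583333.
M_5 = 685.86875.
Error ≈ 686.583333 − 685.86875 ≈ 0.7146.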